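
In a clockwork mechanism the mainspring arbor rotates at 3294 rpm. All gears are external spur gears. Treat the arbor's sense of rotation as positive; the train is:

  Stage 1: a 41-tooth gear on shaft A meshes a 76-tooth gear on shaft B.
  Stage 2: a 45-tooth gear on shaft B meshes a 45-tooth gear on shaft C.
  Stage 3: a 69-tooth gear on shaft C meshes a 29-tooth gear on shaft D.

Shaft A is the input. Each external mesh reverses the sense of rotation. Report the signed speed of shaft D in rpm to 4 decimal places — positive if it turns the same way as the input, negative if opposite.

Stage 1 [41T→76T]: ω = 3294.0000×41/76 = 1777.0263 rpm, dir flips to −; running = −1777.0263
Stage 2 [45T→45T]: ω = 1777.0263×45/45 = 1777.0263 rpm, dir flips to +; running = +1777.0263
Stage 3 [69T→29T]: ω = 1777.0263×69/29 = 4228.0971 rpm, dir flips to −; running = −4228.0971

-4228.0971 rpm (opposite to input, |ω| = 4228.0971 rpm)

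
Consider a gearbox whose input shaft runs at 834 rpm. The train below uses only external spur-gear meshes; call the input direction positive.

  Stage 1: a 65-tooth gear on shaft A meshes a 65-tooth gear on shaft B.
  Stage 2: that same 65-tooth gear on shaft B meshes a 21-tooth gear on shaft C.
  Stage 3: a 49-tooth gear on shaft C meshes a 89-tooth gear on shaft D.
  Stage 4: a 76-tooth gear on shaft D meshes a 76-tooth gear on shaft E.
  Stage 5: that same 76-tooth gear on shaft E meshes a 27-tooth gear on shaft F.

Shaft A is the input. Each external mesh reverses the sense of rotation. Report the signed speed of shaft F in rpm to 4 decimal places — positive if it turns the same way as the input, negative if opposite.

Stage 1 [65T→65T]: ω = 834.0000×65/65 = 834.0000 rpm, dir flips to −; running = −834.0000
Stage 2 [65T→21T]: ω = 834.0000×65/21 = 2581.4286 rpm, dir flips to +; running = +2581.4286
Stage 3 [49T→89T]: ω = 2581.4286×49/89 = 1421.2360 rpm, dir flips to −; running = −1421.2360
Stage 4 [76T→76T]: ω = 1421.2360×76/76 = 1421.2360 rpm, dir flips to +; running = +1421.2360
Stage 5 [76T→27T]: ω = 1421.2360×76/27 = 4000.5160 rpm, dir flips to −; running = −4000.5160

-4000.5160 rpm (opposite to input, |ω| = 4000.5160 rpm)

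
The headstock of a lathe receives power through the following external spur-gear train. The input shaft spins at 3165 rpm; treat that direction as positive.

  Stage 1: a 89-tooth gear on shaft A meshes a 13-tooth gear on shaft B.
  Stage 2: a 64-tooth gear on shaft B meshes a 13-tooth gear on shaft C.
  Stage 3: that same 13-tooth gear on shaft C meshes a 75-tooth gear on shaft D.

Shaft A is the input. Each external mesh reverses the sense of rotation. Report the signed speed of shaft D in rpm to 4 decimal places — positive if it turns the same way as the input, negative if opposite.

-18490.0923 rpm (opposite to input, |ω| = 18490.0923 rpm)

Stage 1 [89T→13T]: ω = 3165.0000×89/13 = 21668.0769 rpm, dir flips to −; running = −21668.0769
Stage 2 [64T→13T]: ω = 21668.0769×64/13 = 106673.6095 rpm, dir flips to +; running = +106673.6095
Stage 3 [13T→75T]: ω = 106673.6095×13/75 = 18490.0923 rpm, dir flips to −; running = −18490.0923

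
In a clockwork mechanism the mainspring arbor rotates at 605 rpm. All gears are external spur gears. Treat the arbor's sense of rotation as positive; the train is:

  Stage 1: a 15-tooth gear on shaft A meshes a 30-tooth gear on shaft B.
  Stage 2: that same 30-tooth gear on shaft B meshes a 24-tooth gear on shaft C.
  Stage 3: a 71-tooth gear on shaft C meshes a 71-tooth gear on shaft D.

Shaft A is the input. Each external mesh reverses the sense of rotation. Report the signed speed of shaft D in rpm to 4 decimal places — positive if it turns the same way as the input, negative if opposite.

-378.1250 rpm (opposite to input, |ω| = 378.1250 rpm)

Stage 1 [15T→30T]: ω = 605.0000×15/30 = 302.5000 rpm, dir flips to −; running = −302.5000
Stage 2 [30T→24T]: ω = 302.5000×30/24 = 378.1250 rpm, dir flips to +; running = +378.1250
Stage 3 [71T→71T]: ω = 378.1250×71/71 = 378.1250 rpm, dir flips to −; running = −378.1250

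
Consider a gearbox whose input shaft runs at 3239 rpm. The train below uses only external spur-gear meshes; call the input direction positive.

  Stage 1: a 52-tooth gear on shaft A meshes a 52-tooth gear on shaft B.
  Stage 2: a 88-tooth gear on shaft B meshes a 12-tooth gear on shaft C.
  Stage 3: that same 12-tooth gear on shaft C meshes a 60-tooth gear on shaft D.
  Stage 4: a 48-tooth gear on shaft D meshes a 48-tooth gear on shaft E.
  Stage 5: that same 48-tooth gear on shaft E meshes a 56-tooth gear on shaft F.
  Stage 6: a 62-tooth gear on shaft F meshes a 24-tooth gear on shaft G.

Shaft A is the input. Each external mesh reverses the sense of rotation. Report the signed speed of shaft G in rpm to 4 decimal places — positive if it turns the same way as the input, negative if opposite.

Stage 1 [52T→52T]: ω = 3239.0000×52/52 = 3239.0000 rpm, dir flips to −; running = −3239.0000
Stage 2 [88T→12T]: ω = 3239.0000×88/12 = 23752.6667 rpm, dir flips to +; running = +23752.6667
Stage 3 [12T→60T]: ω = 23752.6667×12/60 = 4750.5333 rpm, dir flips to −; running = −4750.5333
Stage 4 [48T→48T]: ω = 4750.5333×48/48 = 4750.5333 rpm, dir flips to +; running = +4750.5333
Stage 5 [48T→56T]: ω = 4750.5333×48/56 = 4071.8857 rpm, dir flips to −; running = −4071.8857
Stage 6 [62T→24T]: ω = 4071.8857×62/24 = 10519.0381 rpm, dir flips to +; running = +10519.0381

+10519.0381 rpm (same as input, |ω| = 10519.0381 rpm)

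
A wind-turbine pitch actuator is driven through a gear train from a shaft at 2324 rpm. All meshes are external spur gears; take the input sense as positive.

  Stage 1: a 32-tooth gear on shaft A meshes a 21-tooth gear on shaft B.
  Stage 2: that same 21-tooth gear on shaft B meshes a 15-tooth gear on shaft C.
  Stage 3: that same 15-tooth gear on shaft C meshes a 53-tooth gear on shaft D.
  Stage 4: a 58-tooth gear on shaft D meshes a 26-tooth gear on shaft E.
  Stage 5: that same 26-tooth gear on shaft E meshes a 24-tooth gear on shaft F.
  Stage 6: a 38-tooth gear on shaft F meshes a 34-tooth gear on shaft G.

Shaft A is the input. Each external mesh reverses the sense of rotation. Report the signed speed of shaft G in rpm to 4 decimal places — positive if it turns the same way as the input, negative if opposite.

+3789.9341 rpm (same as input, |ω| = 3789.9341 rpm)

Stage 1 [32T→21T]: ω = 2324.0000×32/21 = 3541.3333 rpm, dir flips to −; running = −3541.3333
Stage 2 [21T→15T]: ω = 3541.3333×21/15 = 4957.8667 rpm, dir flips to +; running = +4957.8667
Stage 3 [15T→53T]: ω = 4957.8667×15/53 = 1403.1698 rpm, dir flips to −; running = −1403.1698
Stage 4 [58T→26T]: ω = 1403.1698×58/26 = 3130.1480 rpm, dir flips to +; running = +3130.1480
Stage 5 [26T→24T]: ω = 3130.1480×26/24 = 3390.9937 rpm, dir flips to −; running = −3390.9937
Stage 6 [38T→34T]: ω = 3390.9937×38/34 = 3789.9341 rpm, dir flips to +; running = +3789.9341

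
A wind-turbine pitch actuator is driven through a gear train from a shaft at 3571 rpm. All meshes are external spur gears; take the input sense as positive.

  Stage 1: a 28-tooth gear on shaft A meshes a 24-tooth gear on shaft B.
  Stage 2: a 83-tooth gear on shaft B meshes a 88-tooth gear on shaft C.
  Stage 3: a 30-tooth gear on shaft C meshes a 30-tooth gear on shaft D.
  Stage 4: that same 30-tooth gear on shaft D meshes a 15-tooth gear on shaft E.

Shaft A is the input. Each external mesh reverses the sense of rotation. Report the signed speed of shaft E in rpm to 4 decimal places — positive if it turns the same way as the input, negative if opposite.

+7858.9053 rpm (same as input, |ω| = 7858.9053 rpm)

Stage 1 [28T→24T]: ω = 3571.0000×28/24 = 4166.1667 rpm, dir flips to −; running = −4166.1667
Stage 2 [83T→88T]: ω = 4166.1667×83/88 = 3929.4527 rpm, dir flips to +; running = +3929.4527
Stage 3 [30T→30T]: ω = 3929.4527×30/30 = 3929.4527 rpm, dir flips to −; running = −3929.4527
Stage 4 [30T→15T]: ω = 3929.4527×30/15 = 7858.9053 rpm, dir flips to +; running = +7858.9053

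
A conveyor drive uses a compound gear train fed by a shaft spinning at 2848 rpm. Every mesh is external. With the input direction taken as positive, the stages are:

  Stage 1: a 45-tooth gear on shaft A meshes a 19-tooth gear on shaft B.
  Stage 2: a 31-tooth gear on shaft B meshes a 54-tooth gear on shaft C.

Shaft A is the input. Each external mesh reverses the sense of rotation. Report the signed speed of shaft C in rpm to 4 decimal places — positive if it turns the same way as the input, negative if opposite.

+3872.2807 rpm (same as input, |ω| = 3872.2807 rpm)

Stage 1 [45T→19T]: ω = 2848.0000×45/19 = 6745.2632 rpm, dir flips to −; running = −6745.2632
Stage 2 [31T→54T]: ω = 6745.2632×31/54 = 3872.2807 rpm, dir flips to +; running = +3872.2807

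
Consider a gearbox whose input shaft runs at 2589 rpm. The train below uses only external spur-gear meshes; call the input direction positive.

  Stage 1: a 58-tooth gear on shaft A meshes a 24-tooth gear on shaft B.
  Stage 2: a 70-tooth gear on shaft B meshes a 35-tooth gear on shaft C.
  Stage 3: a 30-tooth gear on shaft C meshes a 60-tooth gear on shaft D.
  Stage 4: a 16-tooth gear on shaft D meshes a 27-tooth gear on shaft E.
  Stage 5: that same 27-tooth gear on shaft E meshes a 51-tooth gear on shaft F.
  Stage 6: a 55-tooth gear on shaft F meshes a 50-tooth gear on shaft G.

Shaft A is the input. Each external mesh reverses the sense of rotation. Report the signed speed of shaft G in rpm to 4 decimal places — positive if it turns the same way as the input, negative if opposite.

Stage 1 [58T→24T]: ω = 2589.0000×58/24 = 6256.7500 rpm, dir flips to −; running = −6256.7500
Stage 2 [70T→35T]: ω = 6256.7500×70/35 = 12513.5000 rpm, dir flips to +; running = +12513.5000
Stage 3 [30T→60T]: ω = 12513.5000×30/60 = 6256.7500 rpm, dir flips to −; running = −6256.7500
Stage 4 [16T→27T]: ω = 6256.7500×16/27 = 3707.7037 rpm, dir flips to +; running = +3707.7037
Stage 5 [27T→51T]: ω = 3707.7037×27/51 = 1962.9020 rpm, dir flips to −; running = −1962.9020
Stage 6 [55T→50T]: ω = 1962.9020×55/50 = 2159.1922 rpm, dir flips to +; running = +2159.1922

+2159.1922 rpm (same as input, |ω| = 2159.1922 rpm)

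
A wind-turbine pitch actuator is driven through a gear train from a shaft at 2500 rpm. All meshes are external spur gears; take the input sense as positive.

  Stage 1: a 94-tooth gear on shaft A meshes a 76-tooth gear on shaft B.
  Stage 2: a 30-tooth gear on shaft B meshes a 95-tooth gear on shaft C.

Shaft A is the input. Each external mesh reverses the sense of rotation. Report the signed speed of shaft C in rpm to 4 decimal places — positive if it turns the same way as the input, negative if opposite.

Stage 1 [94T→76T]: ω = 2500.0000×94/76 = 3092.1053 rpm, dir flips to −; running = −3092.1053
Stage 2 [30T→95T]: ω = 3092.1053×30/95 = 976.4543 rpm, dir flips to +; running = +976.4543

+976.4543 rpm (same as input, |ω| = 976.4543 rpm)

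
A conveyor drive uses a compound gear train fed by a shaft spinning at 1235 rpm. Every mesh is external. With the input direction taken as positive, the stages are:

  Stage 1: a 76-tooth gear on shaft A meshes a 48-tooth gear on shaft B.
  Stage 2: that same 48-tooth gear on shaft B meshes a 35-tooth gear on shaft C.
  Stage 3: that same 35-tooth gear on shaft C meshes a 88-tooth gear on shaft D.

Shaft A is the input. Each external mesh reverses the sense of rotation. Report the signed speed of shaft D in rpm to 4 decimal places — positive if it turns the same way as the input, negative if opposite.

-1066.5909 rpm (opposite to input, |ω| = 1066.5909 rpm)

Stage 1 [76T→48T]: ω = 1235.0000×76/48 = 1955.4167 rpm, dir flips to −; running = −1955.4167
Stage 2 [48T→35T]: ω = 1955.4167×48/35 = 2681.7143 rpm, dir flips to +; running = +2681.7143
Stage 3 [35T→88T]: ω = 2681.7143×35/88 = 1066.5909 rpm, dir flips to −; running = −1066.5909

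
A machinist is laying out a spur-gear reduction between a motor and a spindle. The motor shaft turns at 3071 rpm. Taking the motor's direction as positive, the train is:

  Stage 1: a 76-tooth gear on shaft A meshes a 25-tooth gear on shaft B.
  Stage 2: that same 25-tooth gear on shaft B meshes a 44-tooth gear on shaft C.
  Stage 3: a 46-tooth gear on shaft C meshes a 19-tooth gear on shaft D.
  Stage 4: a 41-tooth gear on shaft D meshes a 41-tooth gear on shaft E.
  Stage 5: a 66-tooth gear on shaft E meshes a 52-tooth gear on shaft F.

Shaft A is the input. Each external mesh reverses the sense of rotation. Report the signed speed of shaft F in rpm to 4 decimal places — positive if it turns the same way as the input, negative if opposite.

-16299.9231 rpm (opposite to input, |ω| = 16299.9231 rpm)

Stage 1 [76T→25T]: ω = 3071.0000×76/25 = 9335.8400 rpm, dir flips to −; running = −9335.8400
Stage 2 [25T→44T]: ω = 9335.8400×25/44 = 5304.4545 rpm, dir flips to +; running = +5304.4545
Stage 3 [46T→19T]: ω = 5304.4545×46/19 = 12842.3636 rpm, dir flips to −; running = −12842.3636
Stage 4 [41T→41T]: ω = 12842.3636×41/41 = 12842.3636 rpm, dir flips to +; running = +12842.3636
Stage 5 [66T→52T]: ω = 12842.3636×66/52 = 16299.9231 rpm, dir flips to −; running = −16299.9231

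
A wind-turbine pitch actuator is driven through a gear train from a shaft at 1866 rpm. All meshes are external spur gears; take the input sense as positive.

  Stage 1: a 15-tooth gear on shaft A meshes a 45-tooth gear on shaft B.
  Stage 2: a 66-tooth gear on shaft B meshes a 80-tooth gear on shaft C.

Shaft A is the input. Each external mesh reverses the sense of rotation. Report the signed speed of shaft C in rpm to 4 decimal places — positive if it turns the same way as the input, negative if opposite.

Stage 1 [15T→45T]: ω = 1866.0000×15/45 = 622.0000 rpm, dir flips to −; running = −622.0000
Stage 2 [66T→80T]: ω = 622.0000×66/80 = 513.1500 rpm, dir flips to +; running = +513.1500

+513.1500 rpm (same as input, |ω| = 513.1500 rpm)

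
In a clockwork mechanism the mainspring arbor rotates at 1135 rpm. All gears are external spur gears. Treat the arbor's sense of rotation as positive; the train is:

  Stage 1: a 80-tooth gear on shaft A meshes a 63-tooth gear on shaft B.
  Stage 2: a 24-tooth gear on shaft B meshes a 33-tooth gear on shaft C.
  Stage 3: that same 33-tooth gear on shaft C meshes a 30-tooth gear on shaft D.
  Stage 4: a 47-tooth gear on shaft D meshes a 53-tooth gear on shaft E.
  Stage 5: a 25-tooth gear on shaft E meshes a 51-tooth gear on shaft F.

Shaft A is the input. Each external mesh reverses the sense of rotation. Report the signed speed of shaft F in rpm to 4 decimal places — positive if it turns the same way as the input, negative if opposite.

Stage 1 [80T→63T]: ω = 1135.0000×80/63 = 1441.2698 rpm, dir flips to −; running = −1441.2698
Stage 2 [24T→33T]: ω = 1441.2698×24/33 = 1048.1962 rpm, dir flips to +; running = +1048.1962
Stage 3 [33T→30T]: ω = 1048.1962×33/30 = 1153.0159 rpm, dir flips to −; running = −1153.0159
Stage 4 [47T→53T]: ω = 1153.0159×47/53 = 1022.4858 rpm, dir flips to +; running = +1022.4858
Stage 5 [25T→51T]: ω = 1022.4858×25/51 = 501.2185 rpm, dir flips to −; running = −501.2185

-501.2185 rpm (opposite to input, |ω| = 501.2185 rpm)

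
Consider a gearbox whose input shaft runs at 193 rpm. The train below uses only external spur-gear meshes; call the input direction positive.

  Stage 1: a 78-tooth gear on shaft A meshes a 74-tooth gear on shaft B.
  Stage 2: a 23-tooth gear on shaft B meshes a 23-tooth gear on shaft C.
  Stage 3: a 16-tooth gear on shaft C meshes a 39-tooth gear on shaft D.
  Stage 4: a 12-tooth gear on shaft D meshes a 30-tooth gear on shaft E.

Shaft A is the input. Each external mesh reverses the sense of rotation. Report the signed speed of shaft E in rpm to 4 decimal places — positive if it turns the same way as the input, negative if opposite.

+33.3838 rpm (same as input, |ω| = 33.3838 rpm)

Stage 1 [78T→74T]: ω = 193.0000×78/74 = 203.4324 rpm, dir flips to −; running = −203.4324
Stage 2 [23T→23T]: ω = 203.4324×23/23 = 203.4324 rpm, dir flips to +; running = +203.4324
Stage 3 [16T→39T]: ω = 203.4324×16/39 = 83.4595 rpm, dir flips to −; running = −83.4595
Stage 4 [12T→30T]: ω = 83.4595×12/30 = 33.3838 rpm, dir flips to +; running = +33.3838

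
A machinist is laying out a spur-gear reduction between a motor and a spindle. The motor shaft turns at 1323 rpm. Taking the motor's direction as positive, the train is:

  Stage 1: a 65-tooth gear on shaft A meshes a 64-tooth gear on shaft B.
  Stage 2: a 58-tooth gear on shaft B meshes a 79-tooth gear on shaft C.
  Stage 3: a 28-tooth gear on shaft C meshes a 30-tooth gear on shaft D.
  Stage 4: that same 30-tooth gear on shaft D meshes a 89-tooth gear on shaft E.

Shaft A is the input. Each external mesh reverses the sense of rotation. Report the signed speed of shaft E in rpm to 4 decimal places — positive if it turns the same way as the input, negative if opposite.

+310.3574 rpm (same as input, |ω| = 310.3574 rpm)

Stage 1 [65T→64T]: ω = 1323.0000×65/64 = 1343.6719 rpm, dir flips to −; running = −1343.6719
Stage 2 [58T→79T]: ω = 1343.6719×58/79 = 986.4933 rpm, dir flips to +; running = +986.4933
Stage 3 [28T→30T]: ω = 986.4933×28/30 = 920.7271 rpm, dir flips to −; running = −920.7271
Stage 4 [30T→89T]: ω = 920.7271×30/89 = 310.3574 rpm, dir flips to +; running = +310.3574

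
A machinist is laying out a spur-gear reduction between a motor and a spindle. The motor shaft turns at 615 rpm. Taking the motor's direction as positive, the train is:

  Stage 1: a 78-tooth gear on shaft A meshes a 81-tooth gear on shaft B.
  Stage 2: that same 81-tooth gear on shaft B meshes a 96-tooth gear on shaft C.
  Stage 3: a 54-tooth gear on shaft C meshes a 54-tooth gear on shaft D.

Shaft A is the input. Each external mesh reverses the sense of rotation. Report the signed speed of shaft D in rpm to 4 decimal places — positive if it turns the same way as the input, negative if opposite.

Stage 1 [78T→81T]: ω = 615.0000×78/81 = 592.2222 rpm, dir flips to −; running = −592.2222
Stage 2 [81T→96T]: ω = 592.2222×81/96 = 499.6875 rpm, dir flips to +; running = +499.6875
Stage 3 [54T→54T]: ω = 499.6875×54/54 = 499.6875 rpm, dir flips to −; running = −499.6875

-499.6875 rpm (opposite to input, |ω| = 499.6875 rpm)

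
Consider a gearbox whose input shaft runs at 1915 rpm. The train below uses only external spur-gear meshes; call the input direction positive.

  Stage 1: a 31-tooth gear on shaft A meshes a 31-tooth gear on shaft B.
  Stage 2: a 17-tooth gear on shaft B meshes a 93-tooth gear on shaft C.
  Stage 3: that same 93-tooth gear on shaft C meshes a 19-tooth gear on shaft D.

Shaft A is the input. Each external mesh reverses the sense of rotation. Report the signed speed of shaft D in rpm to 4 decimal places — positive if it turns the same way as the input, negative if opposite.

-1713.4211 rpm (opposite to input, |ω| = 1713.4211 rpm)

Stage 1 [31T→31T]: ω = 1915.0000×31/31 = 1915.0000 rpm, dir flips to −; running = −1915.0000
Stage 2 [17T→93T]: ω = 1915.0000×17/93 = 350.0538 rpm, dir flips to +; running = +350.0538
Stage 3 [93T→19T]: ω = 350.0538×93/19 = 1713.4211 rpm, dir flips to −; running = −1713.4211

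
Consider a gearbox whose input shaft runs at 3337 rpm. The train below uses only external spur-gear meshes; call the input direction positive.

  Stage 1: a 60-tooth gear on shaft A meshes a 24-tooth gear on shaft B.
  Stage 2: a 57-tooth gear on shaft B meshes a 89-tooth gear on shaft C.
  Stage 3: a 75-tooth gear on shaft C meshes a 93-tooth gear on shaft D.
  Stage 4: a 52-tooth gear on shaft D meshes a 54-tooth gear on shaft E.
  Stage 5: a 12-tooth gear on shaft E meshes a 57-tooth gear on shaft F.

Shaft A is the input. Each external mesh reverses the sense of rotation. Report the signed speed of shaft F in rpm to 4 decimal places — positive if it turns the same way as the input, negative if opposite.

-873.5250 rpm (opposite to input, |ω| = 873.5250 rpm)

Stage 1 [60T→24T]: ω = 3337.0000×60/24 = 8342.5000 rpm, dir flips to −; running = −8342.5000
Stage 2 [57T→89T]: ω = 8342.5000×57/89 = 5342.9494 rpm, dir flips to +; running = +5342.9494
Stage 3 [75T→93T]: ω = 5342.9494×75/93 = 4308.8302 rpm, dir flips to −; running = −4308.8302
Stage 4 [52T→54T]: ω = 4308.8302×52/54 = 4149.2439 rpm, dir flips to +; running = +4149.2439
Stage 5 [12T→57T]: ω = 4149.2439×12/57 = 873.5250 rpm, dir flips to −; running = −873.5250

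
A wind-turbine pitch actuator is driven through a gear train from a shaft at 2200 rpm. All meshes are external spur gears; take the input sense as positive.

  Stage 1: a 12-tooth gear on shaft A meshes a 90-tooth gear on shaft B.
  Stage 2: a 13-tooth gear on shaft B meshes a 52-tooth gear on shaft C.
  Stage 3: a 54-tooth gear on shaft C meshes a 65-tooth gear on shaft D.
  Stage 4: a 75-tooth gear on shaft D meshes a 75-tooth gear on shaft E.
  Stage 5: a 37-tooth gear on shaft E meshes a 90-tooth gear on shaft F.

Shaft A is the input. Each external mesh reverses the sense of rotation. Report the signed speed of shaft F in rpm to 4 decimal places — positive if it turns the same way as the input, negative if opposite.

Stage 1 [12T→90T]: ω = 2200.0000×12/90 = 293.3333 rpm, dir flips to −; running = −293.3333
Stage 2 [13T→52T]: ω = 293.3333×13/52 = 73.3333 rpm, dir flips to +; running = +73.3333
Stage 3 [54T→65T]: ω = 73.3333×54/65 = 60.9231 rpm, dir flips to −; running = −60.9231
Stage 4 [75T→75T]: ω = 60.9231×75/75 = 60.9231 rpm, dir flips to +; running = +60.9231
Stage 5 [37T→90T]: ω = 60.9231×37/90 = 25.0462 rpm, dir flips to −; running = −25.0462

-25.0462 rpm (opposite to input, |ω| = 25.0462 rpm)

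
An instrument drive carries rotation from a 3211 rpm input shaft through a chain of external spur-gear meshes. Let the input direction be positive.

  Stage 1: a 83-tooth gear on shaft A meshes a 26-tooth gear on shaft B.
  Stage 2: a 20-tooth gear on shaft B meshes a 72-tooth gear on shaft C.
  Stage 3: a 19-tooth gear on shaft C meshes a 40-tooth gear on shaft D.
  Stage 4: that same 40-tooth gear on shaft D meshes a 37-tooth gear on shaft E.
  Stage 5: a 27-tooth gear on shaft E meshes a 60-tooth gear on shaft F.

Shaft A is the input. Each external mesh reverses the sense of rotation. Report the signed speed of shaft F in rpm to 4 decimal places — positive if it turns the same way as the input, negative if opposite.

-657.9713 rpm (opposite to input, |ω| = 657.9713 rpm)

Stage 1 [83T→26T]: ω = 3211.0000×83/26 = 10250.5000 rpm, dir flips to −; running = −10250.5000
Stage 2 [20T→72T]: ω = 10250.5000×20/72 = 2847.3611 rpm, dir flips to +; running = +2847.3611
Stage 3 [19T→40T]: ω = 2847.3611×19/40 = 1352.4965 rpm, dir flips to −; running = −1352.4965
Stage 4 [40T→37T]: ω = 1352.4965×40/37 = 1462.1584 rpm, dir flips to +; running = +1462.1584
Stage 5 [27T→60T]: ω = 1462.1584×27/60 = 657.9713 rpm, dir flips to −; running = −657.9713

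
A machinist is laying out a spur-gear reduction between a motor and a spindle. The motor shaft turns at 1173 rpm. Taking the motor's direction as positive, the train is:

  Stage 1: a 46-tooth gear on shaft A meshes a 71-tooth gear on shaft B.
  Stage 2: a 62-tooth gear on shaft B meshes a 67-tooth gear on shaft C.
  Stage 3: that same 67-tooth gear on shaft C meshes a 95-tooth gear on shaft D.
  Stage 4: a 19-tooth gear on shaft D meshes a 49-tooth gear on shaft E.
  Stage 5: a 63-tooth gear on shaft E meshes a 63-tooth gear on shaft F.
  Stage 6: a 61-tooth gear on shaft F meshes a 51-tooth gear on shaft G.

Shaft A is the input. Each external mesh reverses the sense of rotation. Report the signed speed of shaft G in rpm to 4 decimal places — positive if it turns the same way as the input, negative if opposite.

+230.0291 rpm (same as input, |ω| = 230.0291 rpm)

Stage 1 [46T→71T]: ω = 1173.0000×46/71 = 759.9718 rpm, dir flips to −; running = −759.9718
Stage 2 [62T→67T]: ω = 759.9718×62/67 = 703.2575 rpm, dir flips to +; running = +703.2575
Stage 3 [67T→95T]: ω = 703.2575×67/95 = 495.9816 rpm, dir flips to −; running = −495.9816
Stage 4 [19T→49T]: ω = 495.9816×19/49 = 192.3194 rpm, dir flips to +; running = +192.3194
Stage 5 [63T→63T]: ω = 192.3194×63/63 = 192.3194 rpm, dir flips to −; running = −192.3194
Stage 6 [61T→51T]: ω = 192.3194×61/51 = 230.0291 rpm, dir flips to +; running = +230.0291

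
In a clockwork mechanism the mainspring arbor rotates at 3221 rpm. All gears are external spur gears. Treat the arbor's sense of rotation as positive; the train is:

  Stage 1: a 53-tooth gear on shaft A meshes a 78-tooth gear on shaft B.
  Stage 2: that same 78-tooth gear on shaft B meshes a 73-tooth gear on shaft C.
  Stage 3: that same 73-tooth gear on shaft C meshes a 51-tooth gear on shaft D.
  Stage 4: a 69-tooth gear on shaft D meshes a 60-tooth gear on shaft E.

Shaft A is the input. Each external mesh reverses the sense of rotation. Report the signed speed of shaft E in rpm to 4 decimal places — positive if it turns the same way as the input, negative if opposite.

Stage 1 [53T→78T]: ω = 3221.0000×53/78 = 2188.6282 rpm, dir flips to −; running = −2188.6282
Stage 2 [78T→73T]: ω = 2188.6282×78/73 = 2338.5342 rpm, dir flips to +; running = +2338.5342
Stage 3 [73T→51T]: ω = 2338.5342×73/51 = 3347.3137 rpm, dir flips to −; running = −3347.3137
Stage 4 [69T→60T]: ω = 3347.3137×69/60 = 3849.4108 rpm, dir flips to +; running = +3849.4108

+3849.4108 rpm (same as input, |ω| = 3849.4108 rpm)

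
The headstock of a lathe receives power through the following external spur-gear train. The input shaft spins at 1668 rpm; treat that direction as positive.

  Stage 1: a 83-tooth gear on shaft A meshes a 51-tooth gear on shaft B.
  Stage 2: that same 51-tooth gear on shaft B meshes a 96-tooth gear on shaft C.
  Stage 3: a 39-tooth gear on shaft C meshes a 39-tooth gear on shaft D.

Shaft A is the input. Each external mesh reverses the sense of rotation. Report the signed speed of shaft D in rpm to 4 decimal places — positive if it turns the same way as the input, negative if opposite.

Stage 1 [83T→51T]: ω = 1668.0000×83/51 = 2714.5882 rpm, dir flips to −; running = −2714.5882
Stage 2 [51T→96T]: ω = 2714.5882×51/96 = 1442.1250 rpm, dir flips to +; running = +1442.1250
Stage 3 [39T→39T]: ω = 1442.1250×39/39 = 1442.1250 rpm, dir flips to −; running = −1442.1250

-1442.1250 rpm (opposite to input, |ω| = 1442.1250 rpm)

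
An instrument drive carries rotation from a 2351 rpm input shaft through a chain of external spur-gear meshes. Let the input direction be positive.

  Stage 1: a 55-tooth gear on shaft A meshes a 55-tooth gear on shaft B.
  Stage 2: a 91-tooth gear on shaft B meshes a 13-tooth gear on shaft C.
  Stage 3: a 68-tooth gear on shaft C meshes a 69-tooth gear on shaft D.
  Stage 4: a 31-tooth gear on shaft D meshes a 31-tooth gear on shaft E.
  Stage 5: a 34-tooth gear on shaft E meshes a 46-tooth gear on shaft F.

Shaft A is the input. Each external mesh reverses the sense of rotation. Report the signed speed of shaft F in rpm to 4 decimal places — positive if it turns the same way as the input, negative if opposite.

-11987.5816 rpm (opposite to input, |ω| = 11987.5816 rpm)

Stage 1 [55T→55T]: ω = 2351.0000×55/55 = 2351.0000 rpm, dir flips to −; running = −2351.0000
Stage 2 [91T→13T]: ω = 2351.0000×91/13 = 16457.0000 rpm, dir flips to +; running = +16457.0000
Stage 3 [68T→69T]: ω = 16457.0000×68/69 = 16218.4928 rpm, dir flips to −; running = −16218.4928
Stage 4 [31T→31T]: ω = 16218.4928×31/31 = 16218.4928 rpm, dir flips to +; running = +16218.4928
Stage 5 [34T→46T]: ω = 16218.4928×34/46 = 11987.5816 rpm, dir flips to −; running = −11987.5816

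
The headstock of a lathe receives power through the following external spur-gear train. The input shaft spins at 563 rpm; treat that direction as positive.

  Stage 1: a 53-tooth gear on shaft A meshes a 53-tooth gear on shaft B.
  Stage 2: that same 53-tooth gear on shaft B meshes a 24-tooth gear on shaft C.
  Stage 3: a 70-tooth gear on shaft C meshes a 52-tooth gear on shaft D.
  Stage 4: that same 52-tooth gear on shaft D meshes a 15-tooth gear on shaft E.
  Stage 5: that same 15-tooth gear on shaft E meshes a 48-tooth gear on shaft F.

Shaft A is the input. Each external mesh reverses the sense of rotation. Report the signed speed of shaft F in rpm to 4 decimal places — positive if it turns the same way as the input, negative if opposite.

Stage 1 [53T→53T]: ω = 563.0000×53/53 = 563.0000 rpm, dir flips to −; running = −563.0000
Stage 2 [53T→24T]: ω = 563.0000×53/24 = 1243.2917 rpm, dir flips to +; running = +1243.2917
Stage 3 [70T→52T]: ω = 1243.2917×70/52 = 1673.6619 rpm, dir flips to −; running = −1673.6619
Stage 4 [52T→15T]: ω = 1673.6619×52/15 = 5802.0278 rpm, dir flips to +; running = +5802.0278
Stage 5 [15T→48T]: ω = 5802.0278×15/48 = 1813.1337 rpm, dir flips to −; running = −1813.1337

-1813.1337 rpm (opposite to input, |ω| = 1813.1337 rpm)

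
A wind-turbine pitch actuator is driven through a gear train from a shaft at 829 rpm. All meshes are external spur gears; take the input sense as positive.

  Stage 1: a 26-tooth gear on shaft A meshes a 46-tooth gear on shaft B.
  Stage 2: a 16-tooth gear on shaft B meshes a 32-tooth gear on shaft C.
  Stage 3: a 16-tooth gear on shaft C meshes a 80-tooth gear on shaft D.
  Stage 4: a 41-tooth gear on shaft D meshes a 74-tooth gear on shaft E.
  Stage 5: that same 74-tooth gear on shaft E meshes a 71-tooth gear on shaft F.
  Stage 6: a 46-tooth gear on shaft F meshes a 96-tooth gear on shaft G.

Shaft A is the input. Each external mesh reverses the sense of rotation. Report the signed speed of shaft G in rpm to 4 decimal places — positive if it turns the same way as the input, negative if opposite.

+12.9653 rpm (same as input, |ω| = 12.9653 rpm)

Stage 1 [26T→46T]: ω = 829.0000×26/46 = 468.5652 rpm, dir flips to −; running = −468.5652
Stage 2 [16T→32T]: ω = 468.5652×16/32 = 234.2826 rpm, dir flips to +; running = +234.2826
Stage 3 [16T→80T]: ω = 234.2826×16/80 = 46.8565 rpm, dir flips to −; running = −46.8565
Stage 4 [41T→74T]: ω = 46.8565×41/74 = 25.9610 rpm, dir flips to +; running = +25.9610
Stage 5 [74T→71T]: ω = 25.9610×74/71 = 27.0580 rpm, dir flips to −; running = −27.0580
Stage 6 [46T→96T]: ω = 27.0580×46/96 = 12.9653 rpm, dir flips to +; running = +12.9653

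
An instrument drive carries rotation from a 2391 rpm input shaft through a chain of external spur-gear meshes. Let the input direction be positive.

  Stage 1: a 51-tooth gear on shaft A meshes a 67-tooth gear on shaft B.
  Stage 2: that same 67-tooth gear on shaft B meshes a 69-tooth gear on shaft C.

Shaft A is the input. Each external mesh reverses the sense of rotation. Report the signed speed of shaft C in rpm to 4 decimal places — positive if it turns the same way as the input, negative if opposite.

+1767.2609 rpm (same as input, |ω| = 1767.2609 rpm)

Stage 1 [51T→67T]: ω = 2391.0000×51/67 = 1820.0149 rpm, dir flips to −; running = −1820.0149
Stage 2 [67T→69T]: ω = 1820.0149×67/69 = 1767.2609 rpm, dir flips to +; running = +1767.2609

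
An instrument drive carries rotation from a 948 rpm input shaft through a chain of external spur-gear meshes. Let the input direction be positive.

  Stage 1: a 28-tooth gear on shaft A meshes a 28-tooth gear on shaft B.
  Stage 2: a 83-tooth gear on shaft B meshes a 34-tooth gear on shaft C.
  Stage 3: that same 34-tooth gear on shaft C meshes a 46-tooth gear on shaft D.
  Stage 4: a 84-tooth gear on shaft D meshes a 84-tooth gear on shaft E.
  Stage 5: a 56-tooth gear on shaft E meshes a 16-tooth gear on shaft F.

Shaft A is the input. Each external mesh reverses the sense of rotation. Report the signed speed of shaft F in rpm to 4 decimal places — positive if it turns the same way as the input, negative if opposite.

Stage 1 [28T→28T]: ω = 948.0000×28/28 = 948.0000 rpm, dir flips to −; running = −948.0000
Stage 2 [83T→34T]: ω = 948.0000×83/34 = 2314.2353 rpm, dir flips to +; running = +2314.2353
Stage 3 [34T→46T]: ω = 2314.2353×34/46 = 1710.5217 rpm, dir flips to −; running = −1710.5217
Stage 4 [84T→84T]: ω = 1710.5217×84/84 = 1710.5217 rpm, dir flips to +; running = +1710.5217
Stage 5 [56T→16T]: ω = 1710.5217×56/16 = 5986.8261 rpm, dir flips to −; running = −5986.8261

-5986.8261 rpm (opposite to input, |ω| = 5986.8261 rpm)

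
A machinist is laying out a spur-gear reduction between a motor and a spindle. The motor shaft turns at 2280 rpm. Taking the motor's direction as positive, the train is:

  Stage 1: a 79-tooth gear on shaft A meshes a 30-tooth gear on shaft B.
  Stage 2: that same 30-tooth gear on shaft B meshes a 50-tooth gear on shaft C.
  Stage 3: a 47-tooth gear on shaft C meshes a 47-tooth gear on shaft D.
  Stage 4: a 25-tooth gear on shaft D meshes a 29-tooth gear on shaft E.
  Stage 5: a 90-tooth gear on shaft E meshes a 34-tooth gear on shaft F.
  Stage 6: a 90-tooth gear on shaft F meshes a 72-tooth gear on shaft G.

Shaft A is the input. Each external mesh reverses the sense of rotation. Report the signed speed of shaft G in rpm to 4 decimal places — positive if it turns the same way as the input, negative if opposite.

Stage 1 [79T→30T]: ω = 2280.0000×79/30 = 6004.0000 rpm, dir flips to −; running = −6004.0000
Stage 2 [30T→50T]: ω = 6004.0000×30/50 = 3602.4000 rpm, dir flips to +; running = +3602.4000
Stage 3 [47T→47T]: ω = 3602.4000×47/47 = 3602.4000 rpm, dir flips to −; running = −3602.4000
Stage 4 [25T→29T]: ω = 3602.4000×25/29 = 3105.5172 rpm, dir flips to +; running = +3105.5172
Stage 5 [90T→34T]: ω = 3105.5172×90/34 = 8220.4868 rpm, dir flips to −; running = −8220.4868
Stage 6 [90T→72T]: ω = 8220.4868×90/72 = 10275.6085 rpm, dir flips to +; running = +10275.6085

+10275.6085 rpm (same as input, |ω| = 10275.6085 rpm)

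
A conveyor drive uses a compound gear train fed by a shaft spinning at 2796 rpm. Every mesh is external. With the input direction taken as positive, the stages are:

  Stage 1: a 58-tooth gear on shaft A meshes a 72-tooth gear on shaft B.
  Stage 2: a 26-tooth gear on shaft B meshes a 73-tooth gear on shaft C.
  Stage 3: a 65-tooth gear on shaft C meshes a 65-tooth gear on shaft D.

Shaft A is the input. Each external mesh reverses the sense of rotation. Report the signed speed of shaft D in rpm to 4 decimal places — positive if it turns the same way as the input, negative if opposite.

Stage 1 [58T→72T]: ω = 2796.0000×58/72 = 2252.3333 rpm, dir flips to −; running = −2252.3333
Stage 2 [26T→73T]: ω = 2252.3333×26/73 = 802.2009 rpm, dir flips to +; running = +802.2009
Stage 3 [65T→65T]: ω = 802.2009×65/65 = 802.2009 rpm, dir flips to −; running = −802.2009

-802.2009 rpm (opposite to input, |ω| = 802.2009 rpm)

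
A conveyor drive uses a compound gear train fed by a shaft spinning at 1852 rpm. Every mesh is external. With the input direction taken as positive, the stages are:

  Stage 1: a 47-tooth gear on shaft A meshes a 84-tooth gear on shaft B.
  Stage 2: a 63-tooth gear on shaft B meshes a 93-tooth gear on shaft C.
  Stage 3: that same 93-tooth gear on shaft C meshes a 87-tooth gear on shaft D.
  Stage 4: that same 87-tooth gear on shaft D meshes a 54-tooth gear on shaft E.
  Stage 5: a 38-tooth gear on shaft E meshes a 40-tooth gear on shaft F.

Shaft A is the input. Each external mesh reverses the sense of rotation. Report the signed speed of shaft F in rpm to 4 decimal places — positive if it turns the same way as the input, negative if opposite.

Stage 1 [47T→84T]: ω = 1852.0000×47/84 = 1036.2381 rpm, dir flips to −; running = −1036.2381
Stage 2 [63T→93T]: ω = 1036.2381×63/93 = 701.9677 rpm, dir flips to +; running = +701.9677
Stage 3 [93T→87T]: ω = 701.9677×93/87 = 750.3793 rpm, dir flips to −; running = −750.3793
Stage 4 [87T→54T]: ω = 750.3793×87/54 = 1208.9444 rpm, dir flips to +; running = +1208.9444
Stage 5 [38T→40T]: ω = 1208.9444×38/40 = 1148.4972 rpm, dir flips to −; running = −1148.4972

-1148.4972 rpm (opposite to input, |ω| = 1148.4972 rpm)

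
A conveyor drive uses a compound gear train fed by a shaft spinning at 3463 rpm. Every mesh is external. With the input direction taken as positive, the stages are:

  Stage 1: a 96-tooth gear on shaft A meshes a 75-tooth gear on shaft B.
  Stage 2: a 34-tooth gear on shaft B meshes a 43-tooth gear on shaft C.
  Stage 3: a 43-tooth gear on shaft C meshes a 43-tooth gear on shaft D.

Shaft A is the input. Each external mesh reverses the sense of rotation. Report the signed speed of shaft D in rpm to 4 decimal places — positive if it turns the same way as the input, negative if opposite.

Stage 1 [96T→75T]: ω = 3463.0000×96/75 = 4432.6400 rpm, dir flips to −; running = −4432.6400
Stage 2 [34T→43T]: ω = 4432.6400×34/43 = 3504.8781 rpm, dir flips to +; running = +3504.8781
Stage 3 [43T→43T]: ω = 3504.8781×43/43 = 3504.8781 rpm, dir flips to −; running = −3504.8781

-3504.8781 rpm (opposite to input, |ω| = 3504.8781 rpm)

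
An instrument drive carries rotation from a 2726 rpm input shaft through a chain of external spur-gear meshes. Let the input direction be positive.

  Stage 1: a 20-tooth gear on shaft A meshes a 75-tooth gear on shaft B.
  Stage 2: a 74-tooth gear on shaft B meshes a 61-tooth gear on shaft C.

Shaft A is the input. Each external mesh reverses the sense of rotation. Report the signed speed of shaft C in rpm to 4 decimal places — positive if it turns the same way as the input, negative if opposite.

+881.8536 rpm (same as input, |ω| = 881.8536 rpm)

Stage 1 [20T→75T]: ω = 2726.0000×20/75 = 726.9333 rpm, dir flips to −; running = −726.9333
Stage 2 [74T→61T]: ω = 726.9333×74/61 = 881.8536 rpm, dir flips to +; running = +881.8536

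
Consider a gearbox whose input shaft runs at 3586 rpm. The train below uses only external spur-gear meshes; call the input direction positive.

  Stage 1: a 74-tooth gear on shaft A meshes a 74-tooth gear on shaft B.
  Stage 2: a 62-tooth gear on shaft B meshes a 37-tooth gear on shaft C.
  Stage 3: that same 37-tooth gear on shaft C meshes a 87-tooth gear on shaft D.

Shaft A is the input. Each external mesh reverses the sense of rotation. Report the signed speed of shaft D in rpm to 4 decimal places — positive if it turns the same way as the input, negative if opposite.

-2555.5402 rpm (opposite to input, |ω| = 2555.5402 rpm)

Stage 1 [74T→74T]: ω = 3586.0000×74/74 = 3586.0000 rpm, dir flips to −; running = −3586.0000
Stage 2 [62T→37T]: ω = 3586.0000×62/37 = 6008.9730 rpm, dir flips to +; running = +6008.9730
Stage 3 [37T→87T]: ω = 6008.9730×37/87 = 2555.5402 rpm, dir flips to −; running = −2555.5402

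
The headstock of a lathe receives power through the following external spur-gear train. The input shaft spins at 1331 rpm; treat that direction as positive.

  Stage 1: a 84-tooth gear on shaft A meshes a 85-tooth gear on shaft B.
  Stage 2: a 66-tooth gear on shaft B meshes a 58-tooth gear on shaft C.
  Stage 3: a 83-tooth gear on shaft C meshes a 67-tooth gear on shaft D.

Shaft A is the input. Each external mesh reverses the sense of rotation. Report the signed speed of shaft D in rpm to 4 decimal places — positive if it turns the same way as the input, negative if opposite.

Stage 1 [84T→85T]: ω = 1331.0000×84/85 = 1315.3412 rpm, dir flips to −; running = −1315.3412
Stage 2 [66T→58T]: ω = 1315.3412×66/58 = 1496.7675 rpm, dir flips to +; running = +1496.7675
Stage 3 [83T→67T]: ω = 1496.7675×83/67 = 1854.2046 rpm, dir flips to −; running = −1854.2046

-1854.2046 rpm (opposite to input, |ω| = 1854.2046 rpm)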